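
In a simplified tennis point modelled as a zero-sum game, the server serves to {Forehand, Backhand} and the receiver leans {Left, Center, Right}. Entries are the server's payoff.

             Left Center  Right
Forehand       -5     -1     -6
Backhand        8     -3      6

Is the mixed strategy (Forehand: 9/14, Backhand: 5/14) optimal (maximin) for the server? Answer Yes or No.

Against Left this mix gives (9/14)·(-5) + (5/14)·8 = -5/14.
Against Center this mix gives (9/14)·(-1) + (5/14)·(-3) = -12/7.
Against Right this mix gives (9/14)·(-6) + (5/14)·6 = -12/7.
All of the receiver's active replies (Center, Right) yield -12/7, and no column does worse for the server. The mix makes the receiver indifferent and guarantees -12/7, so it is optimal.

Yes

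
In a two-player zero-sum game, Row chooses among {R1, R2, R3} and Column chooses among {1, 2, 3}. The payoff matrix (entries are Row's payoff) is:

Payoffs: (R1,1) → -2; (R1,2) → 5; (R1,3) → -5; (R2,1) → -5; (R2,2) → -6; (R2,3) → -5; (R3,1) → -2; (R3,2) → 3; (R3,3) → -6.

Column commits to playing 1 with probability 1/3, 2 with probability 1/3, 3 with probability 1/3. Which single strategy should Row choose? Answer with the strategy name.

R1

Expected payoff of R1: (1/3)·(-2) + (1/3)·5 + (1/3)·(-5) = -2/3.
Expected payoff of R2: (1/3)·(-5) + (1/3)·(-6) + (1/3)·(-5) = -16/3.
Expected payoff of R3: (1/3)·(-2) + (1/3)·3 + (1/3)·(-6) = -5/3.
The largest is -2/3, so Row's best response is R1.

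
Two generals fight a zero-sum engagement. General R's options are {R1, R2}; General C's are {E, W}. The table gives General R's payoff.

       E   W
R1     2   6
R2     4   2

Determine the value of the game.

10/3

Row minima: R1 → 2, R2 → 2; maximin = 2.
Column maxima: E → 4, W → 6; minimax = 4.
2 ≠ 4, so there is no saddle point; optimal play is mixed.
Let General R play R1 with probability p. Expected payoff against E: 2p + 4(1−p) = −2p + 4; against W: 6p + 2(1−p) = 4p + 2.
Setting these equal: −2p + 4 = 4p + 2 ⇒ −6p = -2 ⇒ p = 1/3, and the value is (-2)·(1/3) + 4 = 10/3.
For General C: with q = P(E), equating R1's and R2's payoffs gives −4q + 6 = 2q + 2 ⇒ q = 2/3.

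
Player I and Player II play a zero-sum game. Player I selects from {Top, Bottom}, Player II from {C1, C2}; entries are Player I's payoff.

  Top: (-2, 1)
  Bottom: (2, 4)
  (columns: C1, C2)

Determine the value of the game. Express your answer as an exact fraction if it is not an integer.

Row minima: Top → -2, Bottom → 2; maximin = 2.
Column maxima: C1 → 2, C2 → 4; minimax = 2.
Since maximin = minimax = 2, there is a saddle point and the value is 2.

2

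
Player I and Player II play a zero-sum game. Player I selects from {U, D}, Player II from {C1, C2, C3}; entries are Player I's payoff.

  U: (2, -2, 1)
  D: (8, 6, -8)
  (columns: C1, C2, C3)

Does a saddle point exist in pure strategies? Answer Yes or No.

Row minima: U → -2, D → -8; maximin = -2.
Column maxima: C1 → 8, C2 → 6, C3 → 1; minimax = 1.
-2 ≠ 1, so no pure-strategy equilibrium exists.

No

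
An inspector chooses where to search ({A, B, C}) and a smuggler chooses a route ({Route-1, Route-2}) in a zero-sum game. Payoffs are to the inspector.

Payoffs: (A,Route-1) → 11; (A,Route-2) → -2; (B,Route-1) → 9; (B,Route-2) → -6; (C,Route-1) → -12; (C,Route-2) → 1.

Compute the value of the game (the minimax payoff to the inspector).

-1/2

Row minima: A → -2, B → -6, C → -12; maximin = -2.
Column maxima: Route-1 → 11, Route-2 → 1; minimax = 1.
-2 ≠ 1, so there is no saddle point; optimal play is mixed.
B is strictly dominated by A, so the inspector never plays it.
On the remaining 2×2 (A, C vs Route-1, Route-2):
Let the inspector play A with probability p. Expected payoff against Route-1: 11p + (-12)(1−p) = 23p − 12; against Route-2: (-2)p + 1(1−p) = −3p + 1.
Setting these equal: 23p − 12 = −3p + 1 ⇒ 26p = 13 ⇒ p = 1/2, and the value is (23)·(1/2) − 12 = -1/2.
For the smuggler: with q = P(Route-1), equating A's and C's payoffs gives 13q − 2 = −13q + 1 ⇒ q = 3/26.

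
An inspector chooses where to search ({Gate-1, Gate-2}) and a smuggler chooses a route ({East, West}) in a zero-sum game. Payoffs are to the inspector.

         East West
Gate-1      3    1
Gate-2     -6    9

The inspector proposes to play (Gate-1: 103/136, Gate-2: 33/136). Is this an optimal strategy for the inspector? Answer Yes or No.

No

Against East this mix gives (103/136)·3 + (33/136)·(-6) = 111/136.
Against West this mix gives (103/136)·1 + (33/136)·9 = 50/17.
The smuggler will play East, holding the inspector to 111/136. Shifting weight toward the row that does better against East would raise this floor (the equalizing mix achieves 33/17 against both East and West), so the proposed strategy is not optimal.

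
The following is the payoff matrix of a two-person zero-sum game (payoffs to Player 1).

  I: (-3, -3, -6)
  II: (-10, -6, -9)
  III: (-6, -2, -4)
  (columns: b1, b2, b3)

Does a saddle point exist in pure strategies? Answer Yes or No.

No

Row minima: I → -6, II → -10, III → -6; maximin = -6.
Column maxima: b1 → -3, b2 → -2, b3 → -4; minimax = -4.
-6 ≠ -4, so no pure-strategy equilibrium exists.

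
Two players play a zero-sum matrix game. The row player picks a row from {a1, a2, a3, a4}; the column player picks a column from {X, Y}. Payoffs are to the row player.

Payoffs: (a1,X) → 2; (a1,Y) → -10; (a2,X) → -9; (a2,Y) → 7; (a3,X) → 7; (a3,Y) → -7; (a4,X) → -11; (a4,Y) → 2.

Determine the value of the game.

Row minima: a1 → -10, a2 → -9, a3 → -7, a4 → -11; maximin = -7.
Column maxima: X → 7, Y → 7; minimax = 7.
-7 ≠ 7, so there is no saddle point; optimal play is mixed.
a1 is strictly dominated by a3, so the row player never plays it.
a4 is strictly dominated by a2, so the row player never plays it.
On the remaining 2×2 (a2, a3 vs X, Y):
Let the row player play a2 with probability p. Expected payoff against X: (-9)p + 7(1−p) = −16p + 7; against Y: 7p + (-7)(1−p) = 14p − 7.
Setting these equal: −16p + 7 = 14p − 7 ⇒ −30p = -14 ⇒ p = 7/15, and the value is (-16)·(7/15) + 7 = -7/15.
For the column player: with q = P(X), equating a2's and a3's payoffs gives −16q + 7 = 14q − 7 ⇒ q = 7/15.

-7/15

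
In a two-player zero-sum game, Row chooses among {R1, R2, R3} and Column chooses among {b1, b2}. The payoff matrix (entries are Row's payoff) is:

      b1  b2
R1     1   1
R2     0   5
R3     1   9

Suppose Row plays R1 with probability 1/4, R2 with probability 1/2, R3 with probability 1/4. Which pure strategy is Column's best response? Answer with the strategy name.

If Column plays b1, Row's expected payoff is (1/4)·1 + (1/2)·0 + (1/4)·1 = 1/2.
If Column plays b2, Row's expected payoff is (1/4)·1 + (1/2)·5 + (1/4)·9 = 5.
Column minimizes Row's payoff; the smallest is 1/2, so the best response is b1.

b1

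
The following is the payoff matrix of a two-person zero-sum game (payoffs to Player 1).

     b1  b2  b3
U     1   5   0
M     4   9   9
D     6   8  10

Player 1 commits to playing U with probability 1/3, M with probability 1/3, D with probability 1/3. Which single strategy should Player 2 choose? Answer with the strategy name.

b1

If Player 2 plays b1, Player 1's expected payoff is (1/3)·1 + (1/3)·4 + (1/3)·6 = 11/3.
If Player 2 plays b2, Player 1's expected payoff is (1/3)·5 + (1/3)·9 + (1/3)·8 = 22/3.
If Player 2 plays b3, Player 1's expected payoff is (1/3)·0 + (1/3)·9 + (1/3)·10 = 19/3.
Player 2 minimizes Player 1's payoff; the smallest is 11/3, so the best response is b1.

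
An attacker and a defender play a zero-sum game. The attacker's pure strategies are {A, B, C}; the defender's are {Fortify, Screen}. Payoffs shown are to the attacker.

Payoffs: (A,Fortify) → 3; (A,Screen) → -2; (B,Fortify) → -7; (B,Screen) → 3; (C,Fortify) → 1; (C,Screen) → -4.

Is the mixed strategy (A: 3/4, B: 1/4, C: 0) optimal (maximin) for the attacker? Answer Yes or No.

No

Against Fortify this mix gives (3/4)·3 + (1/4)·(-7) = 1/2.
Against Screen this mix gives (3/4)·(-2) + (1/4)·3 = -3/4.
The defender will play Screen, holding the attacker to -3/4. Shifting weight toward the row that does better against Screen would raise this floor (the equalizing mix achieves -1/3 against both Screen and Fortify), so the proposed strategy is not optimal.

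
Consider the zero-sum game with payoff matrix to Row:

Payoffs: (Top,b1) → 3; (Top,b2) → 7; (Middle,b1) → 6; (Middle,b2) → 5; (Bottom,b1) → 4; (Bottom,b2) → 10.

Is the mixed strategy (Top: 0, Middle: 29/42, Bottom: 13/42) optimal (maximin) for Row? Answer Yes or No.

Against b1 this mix gives (29/42)·6 + (13/42)·4 = 113/21.
Against b2 this mix gives (29/42)·5 + (13/42)·10 = 275/42.
Column will play b1, holding Row to 113/21. Shifting weight toward the row that does better against b1 would raise this floor (the equalizing mix achieves 40/7 against both b1 and b2), so the proposed strategy is not optimal.

No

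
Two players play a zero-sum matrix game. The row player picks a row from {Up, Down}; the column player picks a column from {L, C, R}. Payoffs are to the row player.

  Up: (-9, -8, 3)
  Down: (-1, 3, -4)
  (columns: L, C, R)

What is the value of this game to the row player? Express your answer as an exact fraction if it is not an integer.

-13/5

Row minima: Up → -9, Down → -4; maximin = -4.
Column maxima: L → -1, C → 3, R → 3; minimax = -1.
-4 ≠ -1, so there is no saddle point; optimal play is mixed.
C is strictly dominated by L (it gives the row player strictly more in every row), so the column player never plays it.
On the remaining 2×2 (Up, Down vs L, R):
Let the row player play Up with probability p. Expected payoff against L: (-9)p + (-1)(1−p) = −8p − 1; against R: 3p + (-4)(1−p) = 7p − 4.
Setting these equal: −8p − 1 = 7p − 4 ⇒ −15p = -3 ⇒ p = 1/5, and the value is (-8)·(1/5) − 1 = -13/5.
For the column player: with q = P(L), equating Up's and Down's payoffs gives −12q + 3 = 3q − 4 ⇒ q = 7/15.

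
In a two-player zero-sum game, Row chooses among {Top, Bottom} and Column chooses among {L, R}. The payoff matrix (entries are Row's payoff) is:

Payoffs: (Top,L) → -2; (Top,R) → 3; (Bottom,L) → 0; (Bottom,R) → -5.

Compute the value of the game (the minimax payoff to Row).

-1

Row minima: Top → -2, Bottom → -5; maximin = -2.
Column maxima: L → 0, R → 3; minimax = 0.
-2 ≠ 0, so there is no saddle point; optimal play is mixed.
Let Row play Top with probability p. Expected payoff against L: (-2)p + 0(1−p) = −2p; against R: 3p + (-5)(1−p) = 8p − 5.
Setting these equal: −2p = 8p − 5 ⇒ −10p = -5 ⇒ p = 1/2, and the value is (-2)·(1/2) = -1.
For Column: with q = P(L), equating Top's and Bottom's payoffs gives −5q + 3 = 5q − 5 ⇒ q = 4/5.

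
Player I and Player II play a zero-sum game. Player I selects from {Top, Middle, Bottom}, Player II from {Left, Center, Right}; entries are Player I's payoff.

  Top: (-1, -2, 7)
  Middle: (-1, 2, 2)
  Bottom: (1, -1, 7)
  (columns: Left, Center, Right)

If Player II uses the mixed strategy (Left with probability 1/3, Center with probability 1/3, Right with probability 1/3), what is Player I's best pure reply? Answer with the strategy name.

Bottom

Expected payoff of Top: (1/3)·(-1) + (1/3)·(-2) + (1/3)·7 = 4/3.
Expected payoff of Middle: (1/3)·(-1) + (1/3)·2 + (1/3)·2 = 1.
Expected payoff of Bottom: (1/3)·1 + (1/3)·(-1) + (1/3)·7 = 7/3.
The largest is 7/3, so Player I's best response is Bottom.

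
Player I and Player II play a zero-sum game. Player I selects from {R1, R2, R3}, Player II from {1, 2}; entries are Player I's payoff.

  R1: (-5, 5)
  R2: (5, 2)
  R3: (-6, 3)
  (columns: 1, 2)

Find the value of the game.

Row minima: R1 → -5, R2 → 2, R3 → -6; maximin = 2.
Column maxima: 1 → 5, 2 → 5; minimax = 5.
2 ≠ 5, so there is no saddle point; optimal play is mixed.
R3 is strictly dominated by R1, so Player I never plays it.
On the remaining 2×2 (R1, R2 vs 1, 2):
Let Player I play R1 with probability p. Expected payoff against 1: (-5)p + 5(1−p) = −10p + 5; against 2: 5p + 2(1−p) = 3p + 2.
Setting these equal: −10p + 5 = 3p + 2 ⇒ −13p = -3 ⇒ p = 3/13, and the value is (-10)·(3/13) + 5 = 35/13.
For Player II: with q = P(1), equating R1's and R2's payoffs gives −10q + 5 = 3q + 2 ⇒ q = 3/13.

35/13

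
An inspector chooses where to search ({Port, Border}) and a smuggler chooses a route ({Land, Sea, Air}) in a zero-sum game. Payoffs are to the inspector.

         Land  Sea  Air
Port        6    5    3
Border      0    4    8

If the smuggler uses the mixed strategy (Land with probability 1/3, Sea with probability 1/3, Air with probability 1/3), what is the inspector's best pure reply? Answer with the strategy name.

Expected payoff of Port: (1/3)·6 + (1/3)·5 + (1/3)·3 = 14/3.
Expected payoff of Border: (1/3)·0 + (1/3)·4 + (1/3)·8 = 4.
The largest is 14/3, so the inspector's best response is Port.

Port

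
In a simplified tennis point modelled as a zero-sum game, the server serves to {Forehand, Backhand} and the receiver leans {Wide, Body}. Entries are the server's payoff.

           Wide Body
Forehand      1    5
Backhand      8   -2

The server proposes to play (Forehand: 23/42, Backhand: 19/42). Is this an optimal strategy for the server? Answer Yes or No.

Against Wide this mix gives (23/42)·1 + (19/42)·8 = 25/6.
Against Body this mix gives (23/42)·5 + (19/42)·(-2) = 11/6.
The receiver will play Body, holding the server to 11/6. Shifting weight toward the row that does better against Body would raise this floor (the equalizing mix achieves 3 against both Body and Wide), so the proposed strategy is not optimal.

No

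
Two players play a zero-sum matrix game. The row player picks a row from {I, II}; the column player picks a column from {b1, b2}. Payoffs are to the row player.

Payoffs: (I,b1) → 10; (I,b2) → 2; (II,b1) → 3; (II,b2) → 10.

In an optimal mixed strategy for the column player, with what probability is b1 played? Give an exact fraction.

8/15

Row minima: I → 2, II → 3; maximin = 3.
Column maxima: b1 → 10, b2 → 10; minimax = 10.
3 ≠ 10, so there is no saddle point; optimal play is mixed.
Let the row player play I with probability p. Expected payoff against b1: 10p + 3(1−p) = 7p + 3; against b2: 2p + 10(1−p) = −8p + 10.
Setting these equal: 7p + 3 = −8p + 10 ⇒ 15p = 7 ⇒ p = 7/15, and the value is (7)·(7/15) + 3 = 94/15.
For the column player: with q = P(b1), equating I's and II's payoffs gives 8q + 2 = −7q + 10 ⇒ q = 8/15.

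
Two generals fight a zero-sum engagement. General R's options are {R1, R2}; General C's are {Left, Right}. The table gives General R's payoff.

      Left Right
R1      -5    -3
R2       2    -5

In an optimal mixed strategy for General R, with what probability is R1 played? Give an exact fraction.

7/9

Row minima: R1 → -5, R2 → -5; maximin = -5.
Column maxima: Left → 2, Right → -3; minimax = -3.
-5 ≠ -3, so there is no saddle point; optimal play is mixed.
Let General R play R1 with probability p. Expected payoff against Left: (-5)p + 2(1−p) = −7p + 2; against Right: (-3)p + (-5)(1−p) = 2p − 5.
Setting these equal: −7p + 2 = 2p − 5 ⇒ −9p = -7 ⇒ p = 7/9, and the value is (-7)·(7/9) + 2 = -31/9.
For General C: with q = P(Left), equating R1's and R2's payoffs gives −2q − 3 = 7q − 5 ⇒ q = 2/9.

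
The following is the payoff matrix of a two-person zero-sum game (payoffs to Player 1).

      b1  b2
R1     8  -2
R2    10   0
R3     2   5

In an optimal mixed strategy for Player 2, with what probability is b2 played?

8/13

Row minima: R1 → -2, R2 → 0, R3 → 2; maximin = 2.
Column maxima: b1 → 10, b2 → 5; minimax = 5.
2 ≠ 5, so there is no saddle point; optimal play is mixed.
R1 is strictly dominated by R2, so Player 1 never plays it.
On the remaining 2×2 (R2, R3 vs b1, b2):
Let Player 1 play R2 with probability p. Expected payoff against b1: 10p + 2(1−p) = 8p + 2; against b2: 0p + 5(1−p) = −5p + 5.
Setting these equal: 8p + 2 = −5p + 5 ⇒ 13p = 3 ⇒ p = 3/13, and the value is (8)·(3/13) + 2 = 50/13.
For Player 2: with q = P(b1), equating R2's and R3's payoffs gives 10q = −3q + 5 ⇒ q = 5/13.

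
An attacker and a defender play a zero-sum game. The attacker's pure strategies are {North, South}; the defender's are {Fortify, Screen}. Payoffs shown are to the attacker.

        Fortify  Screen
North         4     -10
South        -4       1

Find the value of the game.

Row minima: North → -10, South → -4; maximin = -4.
Column maxima: Fortify → 4, Screen → 1; minimax = 1.
-4 ≠ 1, so there is no saddle point; optimal play is mixed.
Let the attacker play North with probability p. Expected payoff against Fortify: 4p + (-4)(1−p) = 8p − 4; against Screen: (-10)p + 1(1−p) = −11p + 1.
Setting these equal: 8p − 4 = −11p + 1 ⇒ 19p = 5 ⇒ p = 5/19, and the value is (8)·(5/19) − 4 = -36/19.
For the defender: with q = P(Fortify), equating North's and South's payoffs gives 14q − 10 = −5q + 1 ⇒ q = 11/19.

-36/19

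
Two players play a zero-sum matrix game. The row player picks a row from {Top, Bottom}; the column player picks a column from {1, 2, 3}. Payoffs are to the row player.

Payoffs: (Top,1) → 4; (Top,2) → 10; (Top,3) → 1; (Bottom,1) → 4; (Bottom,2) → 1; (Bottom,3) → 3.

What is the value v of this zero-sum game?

Row minima: Top → 1, Bottom → 1; maximin = 1.
Column maxima: 1 → 4, 2 → 10, 3 → 3; minimax = 3.
1 ≠ 3, so there is no saddle point; optimal play is mixed.
1 is strictly dominated by 3 (it gives the row player strictly more in every row), so the column player never plays it.
On the remaining 2×2 (Top, Bottom vs 2, 3):
Let the row player play Top with probability p. Expected payoff against 2: 10p + 1(1−p) = 9p + 1; against 3: 1p + 3(1−p) = −2p + 3.
Setting these equal: 9p + 1 = −2p + 3 ⇒ 11p = 2 ⇒ p = 2/11, and the value is (9)·(2/11) + 1 = 29/11.
For the column player: with q = P(2), equating Top's and Bottom's payoffs gives 9q + 1 = −2q + 3 ⇒ q = 2/11.

29/11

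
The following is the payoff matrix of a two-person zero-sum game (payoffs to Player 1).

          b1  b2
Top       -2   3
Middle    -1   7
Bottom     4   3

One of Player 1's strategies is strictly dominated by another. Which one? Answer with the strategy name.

Middle gives a strictly higher payoff than Top against every column: -1 > -2, 7 > 3.
So Top is strictly dominated and Player 1 never plays it.

Top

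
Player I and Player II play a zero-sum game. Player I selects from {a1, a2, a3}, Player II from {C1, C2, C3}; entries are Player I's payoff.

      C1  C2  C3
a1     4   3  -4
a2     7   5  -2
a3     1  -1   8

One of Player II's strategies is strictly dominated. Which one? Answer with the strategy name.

C1

C2 holds Player I's payoff strictly below C1 in every row: 3 < 4, 5 < 7, -1 < 1.
So C1 is strictly dominated for Player II.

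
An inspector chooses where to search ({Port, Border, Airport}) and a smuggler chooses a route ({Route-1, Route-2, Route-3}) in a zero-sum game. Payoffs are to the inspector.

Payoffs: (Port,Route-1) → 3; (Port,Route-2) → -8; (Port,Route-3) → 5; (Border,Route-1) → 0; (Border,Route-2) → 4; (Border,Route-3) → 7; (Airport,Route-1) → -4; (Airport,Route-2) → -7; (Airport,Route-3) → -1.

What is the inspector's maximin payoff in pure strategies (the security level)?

Row minima: Port → -8, Border → 0, Airport → -7.
The best of these is 0.

0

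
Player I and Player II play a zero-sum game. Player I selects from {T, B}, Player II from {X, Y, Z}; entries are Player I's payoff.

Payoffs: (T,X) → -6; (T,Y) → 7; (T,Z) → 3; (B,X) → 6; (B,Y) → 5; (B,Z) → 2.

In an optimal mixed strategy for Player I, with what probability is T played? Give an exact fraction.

Row minima: T → -6, B → 2; maximin = 2.
Column maxima: X → 6, Y → 7, Z → 3; minimax = 3.
2 ≠ 3, so there is no saddle point; optimal play is mixed.
Y is strictly dominated by Z (it gives Player I strictly more in every row), so Player II never plays it.
On the remaining 2×2 (T, B vs X, Z):
Let Player I play T with probability p. Expected payoff against X: (-6)p + 6(1−p) = −12p + 6; against Z: 3p + 2(1−p) = p + 2.
Setting these equal: −12p + 6 = p + 2 ⇒ −13p = -4 ⇒ p = 4/13, and the value is (-12)·(4/13) + 6 = 30/13.
For Player II: with q = P(X), equating T's and B's payoffs gives −9q + 3 = 4q + 2 ⇒ q = 1/13.

4/13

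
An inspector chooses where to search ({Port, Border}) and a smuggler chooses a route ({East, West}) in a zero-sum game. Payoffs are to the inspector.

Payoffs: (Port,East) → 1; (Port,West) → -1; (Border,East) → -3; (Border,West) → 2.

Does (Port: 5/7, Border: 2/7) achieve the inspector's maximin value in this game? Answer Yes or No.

Against East this mix gives (5/7)·1 + (2/7)·(-3) = -1/7.
Against West this mix gives (5/7)·(-1) + (2/7)·2 = -1/7.
All of the smuggler's active replies (East, West) yield -1/7, and no column does worse for the inspector. The mix makes the smuggler indifferent and guarantees -1/7, so it is optimal.

Yes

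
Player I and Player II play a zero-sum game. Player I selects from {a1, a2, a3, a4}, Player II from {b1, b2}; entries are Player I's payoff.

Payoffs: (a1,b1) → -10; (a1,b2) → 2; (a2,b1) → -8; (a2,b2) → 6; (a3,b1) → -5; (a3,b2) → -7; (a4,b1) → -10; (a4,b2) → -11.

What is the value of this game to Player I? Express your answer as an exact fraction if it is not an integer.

-43/8

Row minima: a1 → -10, a2 → -8, a3 → -7, a4 → -11; maximin = -7.
Column maxima: b1 → -5, b2 → 6; minimax = -5.
-7 ≠ -5, so there is no saddle point; optimal play is mixed.
a1 is strictly dominated by a2, so Player I never plays it.
a4 is strictly dominated by a2, so Player I never plays it.
On the remaining 2×2 (a2, a3 vs b1, b2):
Let Player I play a2 with probability p. Expected payoff against b1: (-8)p + (-5)(1−p) = −3p − 5; against b2: 6p + (-7)(1−p) = 13p − 7.
Setting these equal: −3p − 5 = 13p − 7 ⇒ −16p = -2 ⇒ p = 1/8, and the value is (-3)·(1/8) − 5 = -43/8.
For Player II: with q = P(b1), equating a2's and a3's payoffs gives −14q + 6 = 2q − 7 ⇒ q = 13/16.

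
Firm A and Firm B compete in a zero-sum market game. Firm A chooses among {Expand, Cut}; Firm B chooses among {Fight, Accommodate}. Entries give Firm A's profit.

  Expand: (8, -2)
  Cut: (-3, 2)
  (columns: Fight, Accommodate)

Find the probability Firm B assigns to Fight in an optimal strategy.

Row minima: Expand → -2, Cut → -3; maximin = -2.
Column maxima: Fight → 8, Accommodate → 2; minimax = 2.
-2 ≠ 2, so there is no saddle point; optimal play is mixed.
Let Firm A play Expand with probability p. Expected payoff against Fight: 8p + (-3)(1−p) = 11p − 3; against Accommodate: (-2)p + 2(1−p) = −4p + 2.
Setting these equal: 11p − 3 = −4p + 2 ⇒ 15p = 5 ⇒ p = 1/3, and the value is (11)·(1/3) − 3 = 2/3.
For Firm B: with q = P(Fight), equating Expand's and Cut's payoffs gives 10q − 2 = −5q + 2 ⇒ q = 4/15.

4/15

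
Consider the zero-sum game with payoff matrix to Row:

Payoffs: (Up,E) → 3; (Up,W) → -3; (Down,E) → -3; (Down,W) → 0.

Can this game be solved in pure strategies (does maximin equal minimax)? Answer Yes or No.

No

Row minima: Up → -3, Down → -3; maximin = -3.
Column maxima: E → 3, W → 0; minimax = 0.
-3 ≠ 0, so no pure-strategy equilibrium exists.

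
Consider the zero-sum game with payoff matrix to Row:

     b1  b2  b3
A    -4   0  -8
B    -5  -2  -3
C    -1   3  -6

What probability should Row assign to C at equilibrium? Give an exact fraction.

Row minima: A → -8, B → -5, C → -6; maximin = -5.
Column maxima: b1 → -1, b2 → 3, b3 → -3; minimax = -3.
-5 ≠ -3, so there is no saddle point; optimal play is mixed.
A is strictly dominated by C, so Row never plays it.
b2 is strictly dominated by b1 (it gives Row strictly more in every row), so Column never plays it.
On the remaining 2×2 (B, C vs b1, b3):
Let Row play B with probability p. Expected payoff against b1: (-5)p + (-1)(1−p) = −4p − 1; against b3: (-3)p + (-6)(1−p) = 3p − 6.
Setting these equal: −4p − 1 = 3p − 6 ⇒ −7p = -5 ⇒ p = 5/7, and the value is (-4)·(5/7) − 1 = -27/7.
For Column: with q = P(b1), equating B's and C's payoffs gives −2q − 3 = 5q − 6 ⇒ q = 3/7.

2/7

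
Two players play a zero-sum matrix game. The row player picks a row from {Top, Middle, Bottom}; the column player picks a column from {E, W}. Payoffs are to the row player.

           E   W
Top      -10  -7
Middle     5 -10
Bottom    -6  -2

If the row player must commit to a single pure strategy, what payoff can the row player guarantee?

Row minima: Top → -10, Middle → -10, Bottom → -6.
The best of these is -6.

-6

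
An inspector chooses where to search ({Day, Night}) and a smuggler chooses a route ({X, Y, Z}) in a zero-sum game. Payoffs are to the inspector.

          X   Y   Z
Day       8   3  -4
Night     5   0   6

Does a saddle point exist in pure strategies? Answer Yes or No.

Row minima: Day → -4, Night → 0; maximin = 0.
Column maxima: X → 8, Y → 3, Z → 6; minimax = 3.
0 ≠ 3, so no pure-strategy equilibrium exists.

No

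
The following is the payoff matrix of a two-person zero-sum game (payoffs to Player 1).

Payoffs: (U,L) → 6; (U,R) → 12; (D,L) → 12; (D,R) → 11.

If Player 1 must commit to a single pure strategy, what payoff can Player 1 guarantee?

11

Row minima: U → 6, D → 11.
The best of these is 11.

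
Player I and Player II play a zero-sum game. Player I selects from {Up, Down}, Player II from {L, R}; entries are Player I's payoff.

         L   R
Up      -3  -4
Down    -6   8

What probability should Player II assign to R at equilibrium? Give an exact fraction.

1/5

Row minima: Up → -4, Down → -6; maximin = -4.
Column maxima: L → -3, R → 8; minimax = -3.
-4 ≠ -3, so there is no saddle point; optimal play is mixed.
Let Player I play Up with probability p. Expected payoff against L: (-3)p + (-6)(1−p) = 3p − 6; against R: (-4)p + 8(1−p) = −12p + 8.
Setting these equal: 3p − 6 = −12p + 8 ⇒ 15p = 14 ⇒ p = 14/15, and the value is (3)·(14/15) − 6 = -16/5.
For Player II: with q = P(L), equating Up's and Down's payoffs gives q − 4 = −14q + 8 ⇒ q = 4/5.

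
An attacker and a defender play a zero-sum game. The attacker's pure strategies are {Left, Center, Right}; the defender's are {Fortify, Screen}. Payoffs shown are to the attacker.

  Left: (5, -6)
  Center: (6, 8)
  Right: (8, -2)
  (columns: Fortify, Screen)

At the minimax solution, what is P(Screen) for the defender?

Row minima: Left → -6, Center → 6, Right → -2; maximin = 6.
Column maxima: Fortify → 8, Screen → 8; minimax = 8.
6 ≠ 8, so there is no saddle point; optimal play is mixed.
Left is strictly dominated by Center, so the attacker never plays it.
On the remaining 2×2 (Center, Right vs Fortify, Screen):
Let the attacker play Center with probability p. Expected payoff against Fortify: 6p + 8(1−p) = −2p + 8; against Screen: 8p + (-2)(1−p) = 10p − 2.
Setting these equal: −2p + 8 = 10p − 2 ⇒ −12p = -10 ⇒ p = 5/6, and the value is (-2)·(5/6) + 8 = 19/3.
For the defender: with q = P(Fortify), equating Center's and Right's payoffs gives −2q + 8 = 10q − 2 ⇒ q = 5/6.

1/6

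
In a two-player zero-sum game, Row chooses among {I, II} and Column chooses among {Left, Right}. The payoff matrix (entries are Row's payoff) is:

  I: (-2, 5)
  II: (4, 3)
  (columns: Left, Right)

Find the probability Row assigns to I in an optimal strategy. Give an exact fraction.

Row minima: I → -2, II → 3; maximin = 3.
Column maxima: Left → 4, Right → 5; minimax = 4.
3 ≠ 4, so there is no saddle point; optimal play is mixed.
Let Row play I with probability p. Expected payoff against Left: (-2)p + 4(1−p) = −6p + 4; against Right: 5p + 3(1−p) = 2p + 3.
Setting these equal: −6p + 4 = 2p + 3 ⇒ −8p = -1 ⇒ p = 1/8, and the value is (-6)·(1/8) + 4 = 13/4.
For Column: with q = P(Left), equating I's and II's payoffs gives −7q + 5 = q + 3 ⇒ q = 1/4.

1/8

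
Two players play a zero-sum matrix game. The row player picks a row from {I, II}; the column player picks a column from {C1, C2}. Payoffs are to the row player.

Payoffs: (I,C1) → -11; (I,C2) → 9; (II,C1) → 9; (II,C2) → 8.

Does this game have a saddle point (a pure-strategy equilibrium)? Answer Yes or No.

Row minima: I → -11, II → 8; maximin = 8.
Column maxima: C1 → 9, C2 → 9; minimax = 9.
8 ≠ 9, so no pure-strategy equilibrium exists.

No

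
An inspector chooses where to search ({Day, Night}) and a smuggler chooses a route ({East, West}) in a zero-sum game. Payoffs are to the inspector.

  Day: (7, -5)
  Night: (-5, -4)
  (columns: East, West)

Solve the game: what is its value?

-53/13

Row minima: Day → -5, Night → -5; maximin = -5.
Column maxima: East → 7, West → -4; minimax = -4.
-5 ≠ -4, so there is no saddle point; optimal play is mixed.
Let the inspector play Day with probability p. Expected payoff against East: 7p + (-5)(1−p) = 12p − 5; against West: (-5)p + (-4)(1−p) = −p − 4.
Setting these equal: 12p − 5 = −p − 4 ⇒ 13p = 1 ⇒ p = 1/13, and the value is (12)·(1/13) − 5 = -53/13.
For the smuggler: with q = P(East), equating Day's and Night's payoffs gives 12q − 5 = −q − 4 ⇒ q = 1/13.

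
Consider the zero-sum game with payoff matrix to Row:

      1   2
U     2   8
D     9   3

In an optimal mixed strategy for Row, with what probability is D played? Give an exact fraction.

1/2

Row minima: U → 2, D → 3; maximin = 3.
Column maxima: 1 → 9, 2 → 8; minimax = 8.
3 ≠ 8, so there is no saddle point; optimal play is mixed.
Let Row play U with probability p. Expected payoff against 1: 2p + 9(1−p) = −7p + 9; against 2: 8p + 3(1−p) = 5p + 3.
Setting these equal: −7p + 9 = 5p + 3 ⇒ −12p = -6 ⇒ p = 1/2, and the value is (-7)·(1/2) + 9 = 11/2.
For Column: with q = P(1), equating U's and D's payoffs gives −6q + 8 = 6q + 3 ⇒ q = 5/12.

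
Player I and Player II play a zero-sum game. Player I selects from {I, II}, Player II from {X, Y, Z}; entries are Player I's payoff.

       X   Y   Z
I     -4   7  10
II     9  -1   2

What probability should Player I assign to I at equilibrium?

Row minima: I → -4, II → -1; maximin = -1.
Column maxima: X → 9, Y → 7, Z → 10; minimax = 7.
-1 ≠ 7, so there is no saddle point; optimal play is mixed.
Z is strictly dominated by Y (it gives Player I strictly more in every row), so Player II never plays it.
On the remaining 2×2 (I, II vs X, Y):
Let Player I play I with probability p. Expected payoff against X: (-4)p + 9(1−p) = −13p + 9; against Y: 7p + (-1)(1−p) = 8p − 1.
Setting these equal: −13p + 9 = 8p − 1 ⇒ −21p = -10 ⇒ p = 10/21, and the value is (-13)·(10/21) + 9 = 59/21.
For Player II: with q = P(X), equating I's and II's payoffs gives −11q + 7 = 10q − 1 ⇒ q = 8/21.

10/21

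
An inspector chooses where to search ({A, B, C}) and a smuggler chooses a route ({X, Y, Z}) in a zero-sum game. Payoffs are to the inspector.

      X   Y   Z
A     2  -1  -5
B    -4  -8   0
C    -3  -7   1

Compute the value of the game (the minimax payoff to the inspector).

Row minima: A → -5, B → -8, C → -7; maximin = -5.
Column maxima: X → 2, Y → -1, Z → 1; minimax = -1.
-5 ≠ -1, so there is no saddle point; optimal play is mixed.
B is strictly dominated by C, so the inspector never plays it.
X is strictly dominated by Y (it gives the inspector strictly more in every row), so the smuggler never plays it.
On the remaining 2×2 (A, C vs Y, Z):
Let the inspector play A with probability p. Expected payoff against Y: (-1)p + (-7)(1−p) = 6p − 7; against Z: (-5)p + 1(1−p) = −6p + 1.
Setting these equal: 6p − 7 = −6p + 1 ⇒ 12p = 8 ⇒ p = 2/3, and the value is (6)·(2/3) − 7 = -3.
For the smuggler: with q = P(Y), equating A's and C's payoffs gives 4q − 5 = −8q + 1 ⇒ q = 1/2.

-3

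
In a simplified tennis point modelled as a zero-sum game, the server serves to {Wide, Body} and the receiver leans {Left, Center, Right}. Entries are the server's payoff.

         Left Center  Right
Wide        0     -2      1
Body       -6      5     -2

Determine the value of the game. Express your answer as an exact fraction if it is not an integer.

Row minima: Wide → -2, Body → -6; maximin = -2.
Column maxima: Left → 0, Center → 5, Right → 1; minimax = 0.
-2 ≠ 0, so there is no saddle point; optimal play is mixed.
Right is strictly dominated by Left (it gives the server strictly more in every row), so the receiver never plays it.
On the remaining 2×2 (Wide, Body vs Left, Center):
Let the server play Wide with probability p. Expected payoff against Left: 0p + (-6)(1−p) = 6p − 6; against Center: (-2)p + 5(1−p) = −7p + 5.
Setting these equal: 6p − 6 = −7p + 5 ⇒ 13p = 11 ⇒ p = 11/13, and the value is (6)·(11/13) − 6 = -12/13.
For the receiver: with q = P(Left), equating Wide's and Body's payoffs gives 2q − 2 = −11q + 5 ⇒ q = 7/13.

-12/13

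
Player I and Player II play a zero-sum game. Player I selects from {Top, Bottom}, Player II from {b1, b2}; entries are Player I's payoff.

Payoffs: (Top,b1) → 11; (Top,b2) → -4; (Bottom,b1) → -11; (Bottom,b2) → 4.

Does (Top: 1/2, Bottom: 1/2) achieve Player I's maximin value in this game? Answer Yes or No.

Against b1 this mix gives (1/2)·11 + (1/2)·(-11) = 0.
Against b2 this mix gives (1/2)·(-4) + (1/2)·4 = 0.
All of Player II's active replies (b1, b2) yield 0, and no column does worse for Player I. The mix makes Player II indifferent and guarantees 0, so it is optimal.

Yes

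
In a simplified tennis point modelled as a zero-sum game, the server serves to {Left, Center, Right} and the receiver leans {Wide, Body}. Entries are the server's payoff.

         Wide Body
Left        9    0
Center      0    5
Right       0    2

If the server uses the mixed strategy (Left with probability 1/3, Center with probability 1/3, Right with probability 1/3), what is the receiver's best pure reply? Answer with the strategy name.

If the receiver plays Wide, the server's expected payoff is (1/3)·9 + (1/3)·0 + (1/3)·0 = 3.
If the receiver plays Body, the server's expected payoff is (1/3)·0 + (1/3)·5 + (1/3)·2 = 7/3.
The receiver minimizes the server's payoff; the smallest is 7/3, so the best response is Body.

Body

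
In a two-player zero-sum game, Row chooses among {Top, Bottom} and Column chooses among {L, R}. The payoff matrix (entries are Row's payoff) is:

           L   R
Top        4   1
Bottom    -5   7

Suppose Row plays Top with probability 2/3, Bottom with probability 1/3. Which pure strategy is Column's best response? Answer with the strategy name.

If Column plays L, Row's expected payoff is (2/3)·4 + (1/3)·(-5) = 1.
If Column plays R, Row's expected payoff is (2/3)·1 + (1/3)·7 = 3.
Column minimizes Row's payoff; the smallest is 1, so the best response is L.

L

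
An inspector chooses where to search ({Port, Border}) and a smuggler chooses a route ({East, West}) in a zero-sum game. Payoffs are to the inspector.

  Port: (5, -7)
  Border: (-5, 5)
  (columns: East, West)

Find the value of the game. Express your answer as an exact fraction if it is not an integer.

Row minima: Port → -7, Border → -5; maximin = -5.
Column maxima: East → 5, West → 5; minimax = 5.
-5 ≠ 5, so there is no saddle point; optimal play is mixed.
Let the inspector play Port with probability p. Expected payoff against East: 5p + (-5)(1−p) = 10p − 5; against West: (-7)p + 5(1−p) = −12p + 5.
Setting these equal: 10p − 5 = −12p + 5 ⇒ 22p = 10 ⇒ p = 5/11, and the value is (10)·(5/11) − 5 = -5/11.
For the smuggler: with q = P(East), equating Port's and Border's payoffs gives 12q − 7 = −10q + 5 ⇒ q = 6/11.

-5/11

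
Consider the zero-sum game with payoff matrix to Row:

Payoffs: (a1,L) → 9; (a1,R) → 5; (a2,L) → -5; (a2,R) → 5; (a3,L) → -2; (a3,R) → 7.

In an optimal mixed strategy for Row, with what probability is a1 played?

9/13

Row minima: a1 → 5, a2 → -5, a3 → -2; maximin = 5.
Column maxima: L → 9, R → 7; minimax = 7.
5 ≠ 7, so there is no saddle point; optimal play is mixed.
a2 is strictly dominated by a3, so Row never plays it.
On the remaining 2×2 (a1, a3 vs L, R):
Let Row play a1 with probability p. Expected payoff against L: 9p + (-2)(1−p) = 11p − 2; against R: 5p + 7(1−p) = −2p + 7.
Setting these equal: 11p − 2 = −2p + 7 ⇒ 13p = 9 ⇒ p = 9/13, and the value is (11)·(9/13) − 2 = 73/13.
For Column: with q = P(L), equating a1's and a3's payoffs gives 4q + 5 = −9q + 7 ⇒ q = 2/13.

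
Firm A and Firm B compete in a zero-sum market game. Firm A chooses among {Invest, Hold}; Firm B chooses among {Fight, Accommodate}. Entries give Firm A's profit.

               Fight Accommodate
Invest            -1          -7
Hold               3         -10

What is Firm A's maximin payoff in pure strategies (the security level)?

-7

Row minima: Invest → -7, Hold → -10.
The best of these is -7.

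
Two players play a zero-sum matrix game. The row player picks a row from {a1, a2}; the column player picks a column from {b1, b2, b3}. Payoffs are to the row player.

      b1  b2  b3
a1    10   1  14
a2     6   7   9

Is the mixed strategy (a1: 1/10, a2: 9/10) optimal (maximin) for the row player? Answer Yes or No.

Yes

Against b1 this mix gives (1/10)·10 + (9/10)·6 = 32/5.
Against b2 this mix gives (1/10)·1 + (9/10)·7 = 32/5.
Against b3 this mix gives (1/10)·14 + (9/10)·9 = 19/2.
All of the column player's active replies (b1, b2) yield 32/5, and no column does worse for the row player. The mix makes the column player indifferent and guarantees 32/5, so it is optimal.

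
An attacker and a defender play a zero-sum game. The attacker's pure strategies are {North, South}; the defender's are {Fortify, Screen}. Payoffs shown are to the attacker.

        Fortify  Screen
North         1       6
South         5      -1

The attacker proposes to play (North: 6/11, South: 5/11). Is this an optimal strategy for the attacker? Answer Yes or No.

Yes

Against Fortify this mix gives (6/11)·1 + (5/11)·5 = 31/11.
Against Screen this mix gives (6/11)·6 + (5/11)·(-1) = 31/11.
All of the defender's active replies (Fortify, Screen) yield 31/11, and no column does worse for the attacker. The mix makes the defender indifferent and guarantees 31/11, so it is optimal.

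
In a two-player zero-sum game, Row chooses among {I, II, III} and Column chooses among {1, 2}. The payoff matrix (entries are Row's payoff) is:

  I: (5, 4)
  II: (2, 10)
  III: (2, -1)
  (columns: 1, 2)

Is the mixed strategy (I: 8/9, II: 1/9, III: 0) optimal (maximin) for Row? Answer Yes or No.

Yes

Against 1 this mix gives (8/9)·5 + (1/9)·2 = 14/3.
Against 2 this mix gives (8/9)·4 + (1/9)·10 = 14/3.
All of Column's active replies (1, 2) yield 14/3, and no column does worse for Row. The mix makes Column indifferent and guarantees 14/3, so it is optimal.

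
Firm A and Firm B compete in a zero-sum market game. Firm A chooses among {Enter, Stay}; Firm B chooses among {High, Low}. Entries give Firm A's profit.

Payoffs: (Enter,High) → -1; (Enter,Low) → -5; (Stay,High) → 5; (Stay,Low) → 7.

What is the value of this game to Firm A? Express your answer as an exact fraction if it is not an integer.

Row minima: Enter → -5, Stay → 5; maximin = 5.
Column maxima: High → 5, Low → 7; minimax = 5.
Since maximin = minimax = 5, there is a saddle point and the value is 5.

5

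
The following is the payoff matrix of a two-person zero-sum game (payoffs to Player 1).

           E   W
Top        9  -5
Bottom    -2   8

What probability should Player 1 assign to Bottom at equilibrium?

7/12

Row minima: Top → -5, Bottom → -2; maximin = -2.
Column maxima: E → 9, W → 8; minimax = 8.
-2 ≠ 8, so there is no saddle point; optimal play is mixed.
Let Player 1 play Top with probability p. Expected payoff against E: 9p + (-2)(1−p) = 11p − 2; against W: (-5)p + 8(1−p) = −13p + 8.
Setting these equal: 11p − 2 = −13p + 8 ⇒ 24p = 10 ⇒ p = 5/12, and the value is (11)·(5/12) − 2 = 31/12.
For Player 2: with q = P(E), equating Top's and Bottom's payoffs gives 14q − 5 = −10q + 8 ⇒ q = 13/24.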